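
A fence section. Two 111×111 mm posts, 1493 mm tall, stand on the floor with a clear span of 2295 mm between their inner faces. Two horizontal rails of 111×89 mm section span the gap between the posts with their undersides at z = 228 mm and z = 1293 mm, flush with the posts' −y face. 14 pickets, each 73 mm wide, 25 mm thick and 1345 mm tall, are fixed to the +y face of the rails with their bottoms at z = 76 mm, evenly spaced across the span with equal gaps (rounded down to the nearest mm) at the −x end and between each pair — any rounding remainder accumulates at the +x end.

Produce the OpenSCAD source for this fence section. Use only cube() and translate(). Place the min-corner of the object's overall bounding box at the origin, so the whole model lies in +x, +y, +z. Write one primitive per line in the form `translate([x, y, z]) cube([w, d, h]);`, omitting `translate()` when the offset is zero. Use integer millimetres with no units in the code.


cube([111, 111, 1493]);
translate([2406, 0, 0]) cube([111, 111, 1493]);
translate([111, 0, 228]) cube([2295, 111, 89]);
translate([111, 0, 1293]) cube([2295, 111, 89]);
translate([195, 111, 76]) cube([73, 25, 1345]);
translate([352, 111, 76]) cube([73, 25, 1345]);
translate([509, 111, 76]) cube([73, 25, 1345]);
translate([666, 111, 76]) cube([73, 25, 1345]);
translate([823, 111, 76]) cube([73, 25, 1345]);
translate([980, 111, 76]) cube([73, 25, 1345]);
translate([1137, 111, 76]) cube([73, 25, 1345]);
translate([1294, 111, 76]) cube([73, 25, 1345]);
translate([1451, 111, 76]) cube([73, 25, 1345]);
translate([1608, 111, 76]) cube([73, 25, 1345]);
translate([1765, 111, 76]) cube([73, 25, 1345]);
translate([1922, 111, 76]) cube([73, 25, 1345]);
translate([2079, 111, 76]) cube([73, 25, 1345]);
translate([2236, 111, 76]) cube([73, 25, 1345]);


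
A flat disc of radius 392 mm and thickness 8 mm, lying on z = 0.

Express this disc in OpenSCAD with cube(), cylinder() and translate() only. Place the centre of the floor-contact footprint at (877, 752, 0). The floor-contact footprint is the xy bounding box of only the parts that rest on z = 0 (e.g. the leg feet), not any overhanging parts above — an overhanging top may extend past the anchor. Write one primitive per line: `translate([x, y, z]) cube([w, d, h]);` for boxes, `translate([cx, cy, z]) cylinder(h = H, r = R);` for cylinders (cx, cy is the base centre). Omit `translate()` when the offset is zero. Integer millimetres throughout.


translate([877, 752, 0]) cylinder(h = 8, r = 392);


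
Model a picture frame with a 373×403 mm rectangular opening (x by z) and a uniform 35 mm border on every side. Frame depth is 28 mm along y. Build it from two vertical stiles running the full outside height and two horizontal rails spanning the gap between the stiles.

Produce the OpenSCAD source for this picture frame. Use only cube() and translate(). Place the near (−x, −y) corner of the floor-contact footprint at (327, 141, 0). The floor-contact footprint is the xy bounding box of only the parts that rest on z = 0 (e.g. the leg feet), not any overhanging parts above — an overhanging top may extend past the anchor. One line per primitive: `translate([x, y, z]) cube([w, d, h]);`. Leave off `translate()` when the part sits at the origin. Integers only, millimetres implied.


translate([327, 141, 0]) cube([35, 28, 473]);
translate([735, 141, 0]) cube([35, 28, 473]);
translate([362, 141, 0]) cube([373, 28, 35]);
translate([362, 141, 438]) cube([373, 28, 35]);


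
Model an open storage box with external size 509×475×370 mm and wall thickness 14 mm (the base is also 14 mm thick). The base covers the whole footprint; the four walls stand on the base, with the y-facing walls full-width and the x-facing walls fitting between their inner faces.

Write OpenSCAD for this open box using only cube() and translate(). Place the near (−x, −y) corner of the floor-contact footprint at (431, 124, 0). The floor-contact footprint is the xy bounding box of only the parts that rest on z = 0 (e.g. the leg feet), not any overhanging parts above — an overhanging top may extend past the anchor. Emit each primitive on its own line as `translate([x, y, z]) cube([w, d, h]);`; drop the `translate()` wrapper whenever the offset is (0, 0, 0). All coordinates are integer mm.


translate([431, 124, 0]) cube([509, 475, 14]);
translate([431, 124, 14]) cube([509, 14, 356]);
translate([431, 585, 14]) cube([509, 14, 356]);
translate([431, 138, 14]) cube([14, 447, 356]);
translate([926, 138, 14]) cube([14, 447, 356]);


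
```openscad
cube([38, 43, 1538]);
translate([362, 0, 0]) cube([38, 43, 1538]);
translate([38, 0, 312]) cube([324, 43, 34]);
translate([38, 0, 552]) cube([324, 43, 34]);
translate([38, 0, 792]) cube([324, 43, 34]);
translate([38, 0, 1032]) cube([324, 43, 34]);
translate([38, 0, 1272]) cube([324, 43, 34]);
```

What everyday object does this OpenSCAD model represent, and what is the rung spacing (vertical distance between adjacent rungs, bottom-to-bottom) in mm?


A ladder. The rung spacing is 240 mm.

Two tall 38×43 posts with 5 short bars between them — a ladder. Adjacent rungs sit at z = 312 and z = 552, so the spacing is 552 − 312 = 240 mm.


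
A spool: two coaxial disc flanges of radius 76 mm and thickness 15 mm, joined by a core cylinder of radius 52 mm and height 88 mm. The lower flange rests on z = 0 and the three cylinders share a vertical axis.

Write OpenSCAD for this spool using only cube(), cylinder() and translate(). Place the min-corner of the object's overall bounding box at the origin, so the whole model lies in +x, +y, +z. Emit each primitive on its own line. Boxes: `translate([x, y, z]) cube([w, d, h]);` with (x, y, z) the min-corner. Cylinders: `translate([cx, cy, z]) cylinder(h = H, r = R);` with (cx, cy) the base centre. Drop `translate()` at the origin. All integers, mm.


translate([76, 76, 0]) cylinder(h = 15, r = 76);
translate([76, 76, 15]) cylinder(h = 88, r = 52);
translate([76, 76, 103]) cylinder(h = 15, r = 76);


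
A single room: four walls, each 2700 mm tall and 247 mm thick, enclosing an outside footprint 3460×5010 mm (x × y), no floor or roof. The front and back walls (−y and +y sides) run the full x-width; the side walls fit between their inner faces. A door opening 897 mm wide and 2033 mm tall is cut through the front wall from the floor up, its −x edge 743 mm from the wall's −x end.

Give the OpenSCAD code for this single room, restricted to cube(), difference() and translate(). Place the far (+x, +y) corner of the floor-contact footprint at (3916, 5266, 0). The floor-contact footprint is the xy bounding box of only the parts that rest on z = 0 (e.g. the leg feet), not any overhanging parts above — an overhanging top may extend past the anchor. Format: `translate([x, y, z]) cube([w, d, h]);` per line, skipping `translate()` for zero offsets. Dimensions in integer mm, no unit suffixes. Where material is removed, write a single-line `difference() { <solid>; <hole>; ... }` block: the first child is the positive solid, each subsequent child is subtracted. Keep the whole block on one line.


difference() { translate([456, 256, 0]) cube([3460, 247, 2700]); translate([1199, 256, 0]) cube([897, 247, 2033]); }
translate([456, 5019, 0]) cube([3460, 247, 2700]);
translate([456, 503, 0]) cube([247, 4516, 2700]);
translate([3669, 503, 0]) cube([247, 4516, 2700]);


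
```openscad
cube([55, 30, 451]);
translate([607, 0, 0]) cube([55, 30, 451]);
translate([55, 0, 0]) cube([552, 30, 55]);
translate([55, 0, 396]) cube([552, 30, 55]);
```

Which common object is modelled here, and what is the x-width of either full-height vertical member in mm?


A picture frame. The border width is 55 mm.

Four thin pieces enclosing a rectangular opening — a picture frame. The two full-height stiles are 451 mm tall; the top rail sits at z = 396 and is 55 mm tall, so the border above the opening is 451 − 396 = 55 mm, matching the stile x-width.


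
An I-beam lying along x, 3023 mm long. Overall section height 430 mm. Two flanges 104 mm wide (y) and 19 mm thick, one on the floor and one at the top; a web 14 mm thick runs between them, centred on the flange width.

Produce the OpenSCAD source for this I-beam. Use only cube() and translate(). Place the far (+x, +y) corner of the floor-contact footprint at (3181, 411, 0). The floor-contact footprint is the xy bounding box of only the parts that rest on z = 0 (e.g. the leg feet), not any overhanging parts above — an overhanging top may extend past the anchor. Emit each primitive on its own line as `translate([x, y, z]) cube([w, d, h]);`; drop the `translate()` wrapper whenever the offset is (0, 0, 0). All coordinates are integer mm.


translate([158, 307, 0]) cube([3023, 104, 19]);
translate([158, 352, 19]) cube([3023, 14, 392]);
translate([158, 307, 411]) cube([3023, 104, 19]);


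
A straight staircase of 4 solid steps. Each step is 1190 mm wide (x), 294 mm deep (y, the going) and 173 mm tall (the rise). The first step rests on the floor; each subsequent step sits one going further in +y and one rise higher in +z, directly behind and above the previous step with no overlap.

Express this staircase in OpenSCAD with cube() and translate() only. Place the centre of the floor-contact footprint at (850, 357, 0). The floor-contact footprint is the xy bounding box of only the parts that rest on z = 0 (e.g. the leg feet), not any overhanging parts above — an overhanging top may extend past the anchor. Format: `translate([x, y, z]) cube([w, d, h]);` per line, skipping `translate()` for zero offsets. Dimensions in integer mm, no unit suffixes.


translate([255, 210, 0]) cube([1190, 294, 173]);
translate([255, 504, 173]) cube([1190, 294, 173]);
translate([255, 798, 346]) cube([1190, 294, 173]);
translate([255, 1092, 519]) cube([1190, 294, 173]);


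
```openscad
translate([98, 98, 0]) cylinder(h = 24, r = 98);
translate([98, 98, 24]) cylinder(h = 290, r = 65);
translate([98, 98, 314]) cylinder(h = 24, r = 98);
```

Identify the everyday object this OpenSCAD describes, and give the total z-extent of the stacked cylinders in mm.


A spool. The overall height is 338 mm.

Three coaxial cylinders, large–small–large — a spool. Two 24 mm flanges and a 290 mm core give 24 + 290 + 24 = 338 mm.


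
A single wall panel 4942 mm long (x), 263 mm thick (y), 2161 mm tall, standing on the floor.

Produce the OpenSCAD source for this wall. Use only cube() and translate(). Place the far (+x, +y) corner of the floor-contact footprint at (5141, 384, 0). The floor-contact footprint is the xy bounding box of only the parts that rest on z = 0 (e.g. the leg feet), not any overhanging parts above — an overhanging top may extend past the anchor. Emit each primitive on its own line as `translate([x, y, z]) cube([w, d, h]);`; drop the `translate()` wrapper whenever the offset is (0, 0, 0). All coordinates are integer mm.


translate([199, 121, 0]) cube([4942, 263, 2161]);


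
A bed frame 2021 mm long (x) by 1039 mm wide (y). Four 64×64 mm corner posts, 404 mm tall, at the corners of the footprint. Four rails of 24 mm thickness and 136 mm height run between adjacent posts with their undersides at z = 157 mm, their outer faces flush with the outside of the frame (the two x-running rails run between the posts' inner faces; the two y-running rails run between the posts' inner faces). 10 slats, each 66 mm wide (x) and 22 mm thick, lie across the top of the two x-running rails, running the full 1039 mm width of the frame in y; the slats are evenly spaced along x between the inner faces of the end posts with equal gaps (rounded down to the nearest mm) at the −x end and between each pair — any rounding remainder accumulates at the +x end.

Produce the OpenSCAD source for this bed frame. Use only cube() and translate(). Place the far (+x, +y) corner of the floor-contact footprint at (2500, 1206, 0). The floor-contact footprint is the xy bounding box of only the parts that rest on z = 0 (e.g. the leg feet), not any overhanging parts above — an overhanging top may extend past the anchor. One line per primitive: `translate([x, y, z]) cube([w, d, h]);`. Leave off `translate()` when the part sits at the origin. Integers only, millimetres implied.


// slat z = rail_z + rail_h = 157 + 136 = 293
// slat gap = ⌊(1893 − 10·66) / 11⌋ = 112
translate([479, 167, 0]) cube([64, 64, 404]);
translate([479, 1142, 0]) cube([64, 64, 404]);
translate([2436, 167, 0]) cube([64, 64, 404]);
translate([2436, 1142, 0]) cube([64, 64, 404]);
translate([543, 167, 157]) cube([1893, 24, 136]);
translate([543, 1182, 157]) cube([1893, 24, 136]);
translate([479, 231, 157]) cube([24, 911, 136]);
translate([2476, 231, 157]) cube([24, 911, 136]);
translate([655, 167, 293]) cube([66, 1039, 22]);
translate([833, 167, 293]) cube([66, 1039, 22]);
translate([1011, 167, 293]) cube([66, 1039, 22]);
translate([1189, 167, 293]) cube([66, 1039, 22]);
translate([1367, 167, 293]) cube([66, 1039, 22]);
translate([1545, 167, 293]) cube([66, 1039, 22]);
translate([1723, 167, 293]) cube([66, 1039, 22]);
translate([1901, 167, 293]) cube([66, 1039, 22]);
translate([2079, 167, 293]) cube([66, 1039, 22]);
translate([2257, 167, 293]) cube([66, 1039, 22]);


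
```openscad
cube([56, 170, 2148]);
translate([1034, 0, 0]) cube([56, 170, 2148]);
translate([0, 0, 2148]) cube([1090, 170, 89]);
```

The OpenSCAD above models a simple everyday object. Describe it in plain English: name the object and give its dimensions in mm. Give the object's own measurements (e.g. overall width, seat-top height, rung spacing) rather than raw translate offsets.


A door frame. The clear opening is 978 mm wide and 2148 mm high. Two 56 mm wide jambs, 170 mm deep, stand either side of the opening from the floor to the top of the opening. A 89 mm thick head sits across the top of both jambs, spanning the full outside width of the frame.


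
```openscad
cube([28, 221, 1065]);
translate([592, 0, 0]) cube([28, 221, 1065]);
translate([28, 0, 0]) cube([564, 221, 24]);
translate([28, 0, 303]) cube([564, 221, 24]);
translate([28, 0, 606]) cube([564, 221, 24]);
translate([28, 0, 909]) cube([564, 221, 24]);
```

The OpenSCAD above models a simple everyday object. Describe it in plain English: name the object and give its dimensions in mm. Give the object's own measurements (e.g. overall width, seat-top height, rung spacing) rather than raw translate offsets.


An open bookshelf. Two side panels, each 28 mm thick, 221 mm deep and 1065 mm tall, stand 620 mm apart (outside-to-outside). Between them sit 4 shelves, each 24 mm thick and 221 mm deep, spanning the full gap between the sides. The bottom shelf rests on the floor (its underside at z = 0) and the clear gap between one shelf's top and the next shelf's underside is 279 mm.


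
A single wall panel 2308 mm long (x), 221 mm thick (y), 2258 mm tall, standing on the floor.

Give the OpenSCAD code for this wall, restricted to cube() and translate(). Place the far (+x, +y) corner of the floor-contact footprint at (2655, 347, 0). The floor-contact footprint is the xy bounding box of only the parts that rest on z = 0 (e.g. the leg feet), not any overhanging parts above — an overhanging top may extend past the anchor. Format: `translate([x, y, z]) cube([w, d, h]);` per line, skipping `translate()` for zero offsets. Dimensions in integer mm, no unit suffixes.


translate([347, 126, 0]) cube([2308, 221, 2258]);


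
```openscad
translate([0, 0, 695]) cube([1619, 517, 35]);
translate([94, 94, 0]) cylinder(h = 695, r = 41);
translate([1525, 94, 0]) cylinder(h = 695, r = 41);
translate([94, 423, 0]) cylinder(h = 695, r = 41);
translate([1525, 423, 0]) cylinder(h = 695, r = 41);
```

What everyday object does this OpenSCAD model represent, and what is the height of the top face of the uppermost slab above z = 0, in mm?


A table. The table height is 730 mm.

A 1619×517×35 slab sits at z = 695 on four Ø82 mm round legs — a table. The top surface is at 695 + 35 = 730 mm.


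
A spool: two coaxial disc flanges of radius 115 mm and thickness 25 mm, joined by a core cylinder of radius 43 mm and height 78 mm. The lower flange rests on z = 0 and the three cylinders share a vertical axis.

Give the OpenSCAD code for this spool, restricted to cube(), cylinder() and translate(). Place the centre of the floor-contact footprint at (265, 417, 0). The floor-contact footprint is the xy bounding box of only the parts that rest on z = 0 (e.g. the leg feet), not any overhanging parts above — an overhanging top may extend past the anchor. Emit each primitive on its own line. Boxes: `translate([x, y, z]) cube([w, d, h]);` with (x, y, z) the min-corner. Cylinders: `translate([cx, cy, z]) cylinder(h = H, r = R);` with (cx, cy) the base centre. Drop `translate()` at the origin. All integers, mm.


translate([265, 417, 0]) cylinder(h = 25, r = 115);
translate([265, 417, 25]) cylinder(h = 78, r = 43);
translate([265, 417, 103]) cylinder(h = 25, r = 115);


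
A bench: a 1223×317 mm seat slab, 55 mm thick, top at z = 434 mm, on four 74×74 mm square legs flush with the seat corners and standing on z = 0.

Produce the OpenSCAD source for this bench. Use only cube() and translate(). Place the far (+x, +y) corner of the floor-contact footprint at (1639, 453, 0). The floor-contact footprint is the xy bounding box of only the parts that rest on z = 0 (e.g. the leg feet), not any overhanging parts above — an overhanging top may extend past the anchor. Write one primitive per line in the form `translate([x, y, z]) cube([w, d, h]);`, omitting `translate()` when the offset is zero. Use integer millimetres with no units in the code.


// leg_h = 434 − 55 = 379
translate([416, 136, 379]) cube([1223, 317, 55]);
translate([416, 136, 0]) cube([74, 74, 379]);
translate([416, 379, 0]) cube([74, 74, 379]);
translate([1565, 136, 0]) cube([74, 74, 379]);
translate([1565, 379, 0]) cube([74, 74, 379]);


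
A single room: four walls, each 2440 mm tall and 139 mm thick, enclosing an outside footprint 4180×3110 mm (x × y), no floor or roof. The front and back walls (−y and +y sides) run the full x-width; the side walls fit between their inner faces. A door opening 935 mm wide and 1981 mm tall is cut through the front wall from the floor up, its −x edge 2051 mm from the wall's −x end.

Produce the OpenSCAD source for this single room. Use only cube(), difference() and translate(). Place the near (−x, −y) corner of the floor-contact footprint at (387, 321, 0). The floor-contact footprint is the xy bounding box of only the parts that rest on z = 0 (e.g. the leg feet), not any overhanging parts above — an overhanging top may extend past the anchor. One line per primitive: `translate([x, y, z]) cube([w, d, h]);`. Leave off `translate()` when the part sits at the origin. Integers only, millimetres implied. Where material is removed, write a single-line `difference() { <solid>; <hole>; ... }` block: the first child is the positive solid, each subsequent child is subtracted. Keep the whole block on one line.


difference() { translate([387, 321, 0]) cube([4180, 139, 2440]); translate([2438, 321, 0]) cube([935, 139, 1981]); }
translate([387, 3292, 0]) cube([4180, 139, 2440]);
translate([387, 460, 0]) cube([139, 2832, 2440]);
translate([4428, 460, 0]) cube([139, 2832, 2440]);


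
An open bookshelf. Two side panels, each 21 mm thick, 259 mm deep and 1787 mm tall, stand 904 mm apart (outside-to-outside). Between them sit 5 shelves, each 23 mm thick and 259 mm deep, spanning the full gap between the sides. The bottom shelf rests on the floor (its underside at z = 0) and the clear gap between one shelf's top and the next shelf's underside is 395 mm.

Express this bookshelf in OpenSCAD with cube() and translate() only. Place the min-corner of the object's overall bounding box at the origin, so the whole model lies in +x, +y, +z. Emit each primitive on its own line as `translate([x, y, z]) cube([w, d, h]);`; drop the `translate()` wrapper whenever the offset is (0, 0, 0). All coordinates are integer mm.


cube([21, 259, 1787]);
translate([883, 0, 0]) cube([21, 259, 1787]);
translate([21, 0, 0]) cube([862, 259, 23]);
translate([21, 0, 418]) cube([862, 259, 23]);
translate([21, 0, 836]) cube([862, 259, 23]);
translate([21, 0, 1254]) cube([862, 259, 23]);
translate([21, 0, 1672]) cube([862, 259, 23]);


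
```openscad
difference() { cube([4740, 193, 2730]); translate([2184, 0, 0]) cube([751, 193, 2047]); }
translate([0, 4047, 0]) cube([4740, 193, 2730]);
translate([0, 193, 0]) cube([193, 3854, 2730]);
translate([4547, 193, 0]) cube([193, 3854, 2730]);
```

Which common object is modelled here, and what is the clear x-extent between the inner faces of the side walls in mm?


A single room. The interior width is 4354 mm.

Four walls enclosing a rectangle with a door in the front wall — a room. Outside width 4740 minus two 193 mm walls gives 4354 mm.


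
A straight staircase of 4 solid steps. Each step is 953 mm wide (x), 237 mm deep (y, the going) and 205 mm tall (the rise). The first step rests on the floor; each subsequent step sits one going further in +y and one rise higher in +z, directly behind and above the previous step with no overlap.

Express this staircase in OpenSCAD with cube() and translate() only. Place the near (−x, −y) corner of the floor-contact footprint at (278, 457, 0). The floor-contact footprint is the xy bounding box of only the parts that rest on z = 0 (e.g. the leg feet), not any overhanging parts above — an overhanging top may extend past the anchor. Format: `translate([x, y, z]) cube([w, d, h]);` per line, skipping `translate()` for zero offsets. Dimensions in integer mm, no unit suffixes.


translate([278, 457, 0]) cube([953, 237, 205]);
translate([278, 694, 205]) cube([953, 237, 205]);
translate([278, 931, 410]) cube([953, 237, 205]);
translate([278, 1168, 615]) cube([953, 237, 205]);


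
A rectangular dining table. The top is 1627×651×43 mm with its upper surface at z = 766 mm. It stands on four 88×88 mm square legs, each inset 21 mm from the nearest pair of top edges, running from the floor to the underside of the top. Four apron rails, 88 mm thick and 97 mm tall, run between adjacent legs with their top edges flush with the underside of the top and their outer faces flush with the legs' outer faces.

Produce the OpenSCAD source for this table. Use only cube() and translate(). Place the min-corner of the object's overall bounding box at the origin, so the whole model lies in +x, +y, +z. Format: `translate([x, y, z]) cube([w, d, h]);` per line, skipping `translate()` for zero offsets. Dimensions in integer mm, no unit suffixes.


translate([0, 0, 723]) cube([1627, 651, 43]);
translate([21, 21, 0]) cube([88, 88, 723]);
translate([1518, 21, 0]) cube([88, 88, 723]);
translate([21, 542, 0]) cube([88, 88, 723]);
translate([1518, 542, 0]) cube([88, 88, 723]);
translate([109, 21, 626]) cube([1409, 88, 97]);
translate([109, 542, 626]) cube([1409, 88, 97]);
translate([21, 109, 626]) cube([88, 433, 97]);
translate([1518, 109, 626]) cube([88, 433, 97]);


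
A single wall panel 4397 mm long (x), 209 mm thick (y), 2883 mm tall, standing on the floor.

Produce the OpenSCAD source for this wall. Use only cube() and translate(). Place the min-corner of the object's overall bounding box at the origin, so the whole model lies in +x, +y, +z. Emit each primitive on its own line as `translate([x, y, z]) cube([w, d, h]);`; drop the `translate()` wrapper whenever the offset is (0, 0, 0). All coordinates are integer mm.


cube([4397, 209, 2883]);


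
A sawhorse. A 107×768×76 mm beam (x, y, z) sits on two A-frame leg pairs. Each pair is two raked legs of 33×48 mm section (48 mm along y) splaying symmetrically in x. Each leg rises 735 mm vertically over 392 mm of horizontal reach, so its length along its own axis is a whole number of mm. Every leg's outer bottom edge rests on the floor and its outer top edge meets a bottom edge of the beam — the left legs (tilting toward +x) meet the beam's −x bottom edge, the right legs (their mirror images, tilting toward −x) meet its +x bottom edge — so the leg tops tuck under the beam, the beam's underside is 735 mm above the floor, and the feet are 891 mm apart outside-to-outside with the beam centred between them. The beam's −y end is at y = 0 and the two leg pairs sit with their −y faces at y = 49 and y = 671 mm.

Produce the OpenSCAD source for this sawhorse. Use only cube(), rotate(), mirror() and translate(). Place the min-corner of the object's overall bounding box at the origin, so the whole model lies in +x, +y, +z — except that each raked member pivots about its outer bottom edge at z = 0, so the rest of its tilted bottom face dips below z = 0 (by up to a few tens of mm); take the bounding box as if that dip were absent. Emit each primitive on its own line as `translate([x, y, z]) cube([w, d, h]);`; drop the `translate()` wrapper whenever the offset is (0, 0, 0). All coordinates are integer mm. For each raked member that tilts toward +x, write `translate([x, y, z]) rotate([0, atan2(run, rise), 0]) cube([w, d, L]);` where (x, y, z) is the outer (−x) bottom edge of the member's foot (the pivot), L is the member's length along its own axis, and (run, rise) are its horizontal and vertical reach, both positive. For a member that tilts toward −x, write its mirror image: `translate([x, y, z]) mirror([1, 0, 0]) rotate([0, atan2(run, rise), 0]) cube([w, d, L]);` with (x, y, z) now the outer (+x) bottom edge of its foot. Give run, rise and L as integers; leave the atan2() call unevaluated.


translate([392, 0, 735]) cube([107, 768, 76]);
translate([0, 49, 0]) rotate([0, atan2(392, 735), 0]) cube([33, 48, 833]);
translate([891, 49, 0]) mirror([1, 0, 0]) rotate([0, atan2(392, 735), 0]) cube([33, 48, 833]);
translate([0, 671, 0]) rotate([0, atan2(392, 735), 0]) cube([33, 48, 833]);
translate([891, 671, 0]) mirror([1, 0, 0]) rotate([0, atan2(392, 735), 0]) cube([33, 48, 833]);


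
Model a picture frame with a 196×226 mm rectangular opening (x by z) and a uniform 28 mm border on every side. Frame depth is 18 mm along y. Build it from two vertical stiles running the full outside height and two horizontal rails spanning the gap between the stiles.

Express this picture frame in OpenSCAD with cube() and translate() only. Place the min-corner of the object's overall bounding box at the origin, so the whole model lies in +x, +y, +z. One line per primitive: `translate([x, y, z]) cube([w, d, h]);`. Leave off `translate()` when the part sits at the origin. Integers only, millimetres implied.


cube([28, 18, 282]);
translate([224, 0, 0]) cube([28, 18, 282]);
translate([28, 0, 0]) cube([196, 18, 28]);
translate([28, 0, 254]) cube([196, 18, 28]);


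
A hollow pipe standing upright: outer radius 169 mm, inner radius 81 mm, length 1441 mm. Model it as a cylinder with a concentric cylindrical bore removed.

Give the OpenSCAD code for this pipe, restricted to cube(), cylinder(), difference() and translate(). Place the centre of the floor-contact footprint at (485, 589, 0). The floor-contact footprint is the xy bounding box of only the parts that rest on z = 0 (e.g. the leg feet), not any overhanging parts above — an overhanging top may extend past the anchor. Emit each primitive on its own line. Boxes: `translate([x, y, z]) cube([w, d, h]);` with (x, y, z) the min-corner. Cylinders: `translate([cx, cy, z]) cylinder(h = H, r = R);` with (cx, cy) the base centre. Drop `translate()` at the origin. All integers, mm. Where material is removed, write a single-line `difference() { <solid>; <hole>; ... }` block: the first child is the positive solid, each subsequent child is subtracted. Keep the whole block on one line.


difference() { translate([485, 589, 0]) cylinder(h = 1441, r = 169); translate([485, 589, 0]) cylinder(h = 1441, r = 81); }


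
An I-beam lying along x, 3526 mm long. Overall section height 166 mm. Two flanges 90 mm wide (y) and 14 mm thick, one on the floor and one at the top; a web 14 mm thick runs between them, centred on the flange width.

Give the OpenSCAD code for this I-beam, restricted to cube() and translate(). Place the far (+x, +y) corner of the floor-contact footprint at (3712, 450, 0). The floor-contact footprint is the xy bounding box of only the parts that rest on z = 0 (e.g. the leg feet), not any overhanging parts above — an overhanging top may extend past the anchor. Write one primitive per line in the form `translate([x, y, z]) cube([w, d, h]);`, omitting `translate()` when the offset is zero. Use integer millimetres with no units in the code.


translate([186, 360, 0]) cube([3526, 90, 14]);
translate([186, 398, 14]) cube([3526, 14, 138]);
translate([186, 360, 152]) cube([3526, 90, 14]);


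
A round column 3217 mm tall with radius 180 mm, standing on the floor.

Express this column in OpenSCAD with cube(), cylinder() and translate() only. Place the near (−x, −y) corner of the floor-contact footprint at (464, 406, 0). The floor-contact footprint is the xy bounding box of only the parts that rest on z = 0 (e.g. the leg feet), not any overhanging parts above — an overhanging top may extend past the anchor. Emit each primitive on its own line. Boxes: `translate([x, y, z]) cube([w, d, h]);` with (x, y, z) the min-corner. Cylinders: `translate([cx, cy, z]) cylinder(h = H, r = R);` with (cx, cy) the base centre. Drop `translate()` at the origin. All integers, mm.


translate([644, 586, 0]) cylinder(h = 3217, r = 180);


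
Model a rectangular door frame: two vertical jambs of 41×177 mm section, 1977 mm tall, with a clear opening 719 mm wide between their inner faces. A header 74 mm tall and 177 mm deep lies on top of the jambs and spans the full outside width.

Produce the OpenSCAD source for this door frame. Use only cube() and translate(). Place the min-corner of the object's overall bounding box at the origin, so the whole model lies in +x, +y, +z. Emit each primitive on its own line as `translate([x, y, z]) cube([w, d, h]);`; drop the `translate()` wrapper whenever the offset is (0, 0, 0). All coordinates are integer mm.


cube([41, 177, 1977]);
translate([760, 0, 0]) cube([41, 177, 1977]);
translate([0, 0, 1977]) cube([801, 177, 74]);


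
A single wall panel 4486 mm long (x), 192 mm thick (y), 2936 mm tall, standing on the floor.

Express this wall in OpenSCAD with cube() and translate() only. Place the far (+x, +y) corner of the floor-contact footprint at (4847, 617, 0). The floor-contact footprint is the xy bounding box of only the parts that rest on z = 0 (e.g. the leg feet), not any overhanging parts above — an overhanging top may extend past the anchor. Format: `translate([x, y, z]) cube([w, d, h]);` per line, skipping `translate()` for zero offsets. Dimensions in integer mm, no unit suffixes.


translate([361, 425, 0]) cube([4486, 192, 2936]);


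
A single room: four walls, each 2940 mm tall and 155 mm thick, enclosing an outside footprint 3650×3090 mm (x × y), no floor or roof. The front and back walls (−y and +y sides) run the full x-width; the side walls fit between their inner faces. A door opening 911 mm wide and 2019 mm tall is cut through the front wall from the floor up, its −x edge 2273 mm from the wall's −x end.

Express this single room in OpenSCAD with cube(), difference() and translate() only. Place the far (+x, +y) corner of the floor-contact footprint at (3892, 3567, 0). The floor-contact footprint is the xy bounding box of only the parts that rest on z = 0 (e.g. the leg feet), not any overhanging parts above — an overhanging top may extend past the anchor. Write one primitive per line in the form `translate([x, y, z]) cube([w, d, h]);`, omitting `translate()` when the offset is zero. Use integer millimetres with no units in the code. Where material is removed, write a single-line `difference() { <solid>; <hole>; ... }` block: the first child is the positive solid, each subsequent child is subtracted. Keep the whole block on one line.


difference() { translate([242, 477, 0]) cube([3650, 155, 2940]); translate([2515, 477, 0]) cube([911, 155, 2019]); }
translate([242, 3412, 0]) cube([3650, 155, 2940]);
translate([242, 632, 0]) cube([155, 2780, 2940]);
translate([3737, 632, 0]) cube([155, 2780, 2940]);


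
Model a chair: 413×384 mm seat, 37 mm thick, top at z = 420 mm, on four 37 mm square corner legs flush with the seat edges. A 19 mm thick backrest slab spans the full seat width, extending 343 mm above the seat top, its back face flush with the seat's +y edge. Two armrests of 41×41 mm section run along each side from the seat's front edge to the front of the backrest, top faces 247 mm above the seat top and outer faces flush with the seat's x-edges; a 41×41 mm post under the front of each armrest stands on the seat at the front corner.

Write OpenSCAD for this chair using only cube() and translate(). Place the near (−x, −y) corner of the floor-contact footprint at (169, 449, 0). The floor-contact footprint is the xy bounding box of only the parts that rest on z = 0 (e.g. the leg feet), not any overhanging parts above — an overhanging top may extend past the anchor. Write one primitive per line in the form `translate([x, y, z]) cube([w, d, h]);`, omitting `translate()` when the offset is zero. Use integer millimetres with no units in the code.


// leg_h = 420 - 37 = 383
// arm post h = 247 - 41 = 206
translate([169, 449, 383]) cube([413, 384, 37]);
translate([169, 449, 0]) cube([37, 37, 383]);
translate([545, 449, 0]) cube([37, 37, 383]);
translate([169, 796, 0]) cube([37, 37, 383]);
translate([545, 796, 0]) cube([37, 37, 383]);
translate([169, 814, 420]) cube([413, 19, 343]);
translate([169, 449, 626]) cube([41, 365, 41]);
translate([541, 449, 626]) cube([41, 365, 41]);
translate([169, 449, 420]) cube([41, 41, 206]);
translate([541, 449, 420]) cube([41, 41, 206]);


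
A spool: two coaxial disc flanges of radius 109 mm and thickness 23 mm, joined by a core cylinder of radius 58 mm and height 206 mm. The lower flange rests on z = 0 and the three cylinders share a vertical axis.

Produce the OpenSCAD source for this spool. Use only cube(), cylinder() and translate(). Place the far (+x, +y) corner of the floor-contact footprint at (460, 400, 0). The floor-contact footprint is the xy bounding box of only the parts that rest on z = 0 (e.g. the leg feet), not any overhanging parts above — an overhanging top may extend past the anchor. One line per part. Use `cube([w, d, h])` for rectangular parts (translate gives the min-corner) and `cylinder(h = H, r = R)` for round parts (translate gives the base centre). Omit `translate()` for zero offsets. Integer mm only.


translate([351, 291, 0]) cylinder(h = 23, r = 109);
translate([351, 291, 23]) cylinder(h = 206, r = 58);
translate([351, 291, 229]) cylinder(h = 23, r = 109);


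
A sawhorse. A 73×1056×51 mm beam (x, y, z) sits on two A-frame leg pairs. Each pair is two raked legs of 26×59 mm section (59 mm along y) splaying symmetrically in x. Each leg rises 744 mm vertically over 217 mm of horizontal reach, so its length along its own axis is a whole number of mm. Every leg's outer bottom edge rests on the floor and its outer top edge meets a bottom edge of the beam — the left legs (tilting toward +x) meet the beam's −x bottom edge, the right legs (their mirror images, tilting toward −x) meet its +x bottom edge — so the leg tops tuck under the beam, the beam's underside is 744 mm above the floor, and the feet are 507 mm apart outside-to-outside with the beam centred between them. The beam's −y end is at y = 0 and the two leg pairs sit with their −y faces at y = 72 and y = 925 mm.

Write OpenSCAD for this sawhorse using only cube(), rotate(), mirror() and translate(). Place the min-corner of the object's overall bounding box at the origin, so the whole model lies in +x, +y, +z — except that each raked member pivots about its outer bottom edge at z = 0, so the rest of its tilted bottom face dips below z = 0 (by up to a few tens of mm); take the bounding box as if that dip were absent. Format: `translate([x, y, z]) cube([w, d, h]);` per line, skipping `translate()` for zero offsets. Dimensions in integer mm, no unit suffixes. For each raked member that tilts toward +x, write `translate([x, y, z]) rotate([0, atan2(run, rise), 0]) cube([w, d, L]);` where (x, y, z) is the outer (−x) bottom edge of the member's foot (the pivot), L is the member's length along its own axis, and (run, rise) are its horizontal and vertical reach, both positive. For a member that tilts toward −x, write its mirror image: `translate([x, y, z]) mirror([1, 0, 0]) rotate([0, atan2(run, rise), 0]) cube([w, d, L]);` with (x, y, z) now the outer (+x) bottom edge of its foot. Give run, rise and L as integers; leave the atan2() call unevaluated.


translate([217, 0, 744]) cube([73, 1056, 51]);
translate([0, 72, 0]) rotate([0, atan2(217, 744), 0]) cube([26, 59, 775]);
translate([507, 72, 0]) mirror([1, 0, 0]) rotate([0, atan2(217, 744), 0]) cube([26, 59, 775]);
translate([0, 925, 0]) rotate([0, atan2(217, 744), 0]) cube([26, 59, 775]);
translate([507, 925, 0]) mirror([1, 0, 0]) rotate([0, atan2(217, 744), 0]) cube([26, 59, 775]);


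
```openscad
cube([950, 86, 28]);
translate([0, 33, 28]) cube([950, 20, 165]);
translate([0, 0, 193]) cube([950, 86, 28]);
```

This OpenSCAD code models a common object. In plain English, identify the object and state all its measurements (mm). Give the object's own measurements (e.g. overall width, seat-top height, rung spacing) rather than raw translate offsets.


An I-beam lying along x, 950 mm long. Overall section height 221 mm. Two flanges 86 mm wide (y) and 28 mm thick, one on the floor and one at the top; a web 20 mm thick runs between them, centred on the flange width.


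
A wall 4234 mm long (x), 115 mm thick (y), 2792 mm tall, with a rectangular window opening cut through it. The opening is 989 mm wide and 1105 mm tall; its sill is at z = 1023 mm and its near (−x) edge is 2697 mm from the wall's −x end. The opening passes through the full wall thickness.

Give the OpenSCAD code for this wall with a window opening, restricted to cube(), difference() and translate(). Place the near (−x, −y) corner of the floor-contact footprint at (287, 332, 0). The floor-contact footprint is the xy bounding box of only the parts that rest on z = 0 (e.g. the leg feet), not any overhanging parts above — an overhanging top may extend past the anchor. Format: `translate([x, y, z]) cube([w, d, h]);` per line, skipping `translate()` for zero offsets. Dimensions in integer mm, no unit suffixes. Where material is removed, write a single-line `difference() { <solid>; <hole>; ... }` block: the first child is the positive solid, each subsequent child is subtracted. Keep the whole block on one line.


difference() { translate([287, 332, 0]) cube([4234, 115, 2792]); translate([2984, 332, 1023]) cube([989, 115, 1105]); }


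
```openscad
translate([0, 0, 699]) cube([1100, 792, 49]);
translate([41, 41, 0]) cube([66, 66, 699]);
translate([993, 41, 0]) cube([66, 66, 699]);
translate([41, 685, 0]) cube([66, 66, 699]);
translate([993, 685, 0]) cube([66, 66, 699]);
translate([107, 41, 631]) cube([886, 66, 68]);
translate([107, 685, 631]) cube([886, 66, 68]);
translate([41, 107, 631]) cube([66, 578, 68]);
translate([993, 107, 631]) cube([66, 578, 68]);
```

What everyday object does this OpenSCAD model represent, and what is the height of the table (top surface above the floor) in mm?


A table. The table height is 748 mm.

A 1100×792×49 slab sits at z = 699 on four 66 mm square posts — a table. The top surface is at 699 + 49 = 748 mm.


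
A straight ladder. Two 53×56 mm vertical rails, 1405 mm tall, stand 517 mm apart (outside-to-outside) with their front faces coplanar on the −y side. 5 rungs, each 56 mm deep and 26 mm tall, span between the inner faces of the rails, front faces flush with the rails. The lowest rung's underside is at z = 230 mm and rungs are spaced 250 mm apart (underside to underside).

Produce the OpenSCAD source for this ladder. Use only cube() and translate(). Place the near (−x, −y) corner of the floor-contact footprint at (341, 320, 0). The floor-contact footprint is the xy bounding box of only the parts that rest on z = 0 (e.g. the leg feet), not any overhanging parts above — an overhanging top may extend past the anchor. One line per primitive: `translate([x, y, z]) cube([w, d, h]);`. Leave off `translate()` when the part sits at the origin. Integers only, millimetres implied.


translate([341, 320, 0]) cube([53, 56, 1405]);
translate([805, 320, 0]) cube([53, 56, 1405]);
translate([394, 320, 230]) cube([411, 56, 26]);
translate([394, 320, 480]) cube([411, 56, 26]);
translate([394, 320, 730]) cube([411, 56, 26]);
translate([394, 320, 980]) cube([411, 56, 26]);
translate([394, 320, 1230]) cube([411, 56, 26]);
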